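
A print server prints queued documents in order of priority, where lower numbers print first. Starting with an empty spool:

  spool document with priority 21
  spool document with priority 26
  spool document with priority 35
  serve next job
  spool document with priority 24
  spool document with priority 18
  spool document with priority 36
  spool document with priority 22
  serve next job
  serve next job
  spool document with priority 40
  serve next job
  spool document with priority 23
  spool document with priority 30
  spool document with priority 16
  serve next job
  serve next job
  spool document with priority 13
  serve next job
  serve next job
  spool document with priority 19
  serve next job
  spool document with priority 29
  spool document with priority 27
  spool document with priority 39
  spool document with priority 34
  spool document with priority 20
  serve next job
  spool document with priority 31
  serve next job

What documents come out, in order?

21 → 18 → 22 → 24 → 16 → 23 → 13 → 26 → 19 → 20 → 27

insert 21 → {21}
insert 26 → {21, 26}
insert 35 → {21, 26, 35}
serve next job → 21; now {26, 35}
insert 24 → {24, 26, 35}
insert 18 → {18, 24, 26, 35}
insert 36 → {18, 24, 26, 35, 36}
insert 22 → {18, 22, 24, 26, 35, 36}
serve next job → 18; now {22, 24, 26, 35, 36}
serve next job → 22; now {24, 26, 35, 36}
insert 40 → {24, 26, 35, 36, 40}
serve next job → 24; now {26, 35, 36, 40}
insert 23 → {23, 26, 35, 36, 40}
insert 30 → {23, 26, 30, 35, 36, 40}
insert 16 → {16, 23, 26, 30, 35, 36, 40}
serve next job → 16; now {23, 26, 30, 35, 36, 40}
serve next job → 23; now {26, 30, 35, 36, 40}
insert 13 → {13, 26, 30, 35, 36, 40}
serve next job → 13; now {26, 30, 35, 36, 40}
serve next job → 26; now {30, 35, 36, 40}
insert 19 → {19, 30, 35, 36, 40}
serve next job → 19; now {30, 35, 36, 40}
insert 29 → {29, 30, 35, 36, 40}
insert 27 → {27, 29, 30, 35, 36, 40}
insert 39 → {27, 29, 30, 35, 36, 39, 40}
insert 34 → {27, 29, 30, 34, 35, 36, 39, 40}
insert 20 → {20, 27, 29, 30, 34, 35, 36, 39, 40}
serve next job → 20; now {27, 29, 30, 34, 35, 36, 39, 40}
insert 31 → {27, 29, 30, 31, 34, 35, 36, 39, 40}
serve next job → 27; now {29, 30, 31, 34, 35, 36, 39, 40}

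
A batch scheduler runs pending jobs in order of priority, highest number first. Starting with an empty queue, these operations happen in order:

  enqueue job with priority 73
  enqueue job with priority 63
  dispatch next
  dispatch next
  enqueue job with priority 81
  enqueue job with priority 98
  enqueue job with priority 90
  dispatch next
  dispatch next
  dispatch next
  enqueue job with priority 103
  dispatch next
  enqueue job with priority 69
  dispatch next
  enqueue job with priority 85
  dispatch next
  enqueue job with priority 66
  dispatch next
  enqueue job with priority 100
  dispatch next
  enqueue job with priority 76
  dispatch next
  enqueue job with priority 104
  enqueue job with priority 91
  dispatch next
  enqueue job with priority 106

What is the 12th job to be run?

insert 73 → {73}
insert 63 → {73, 63}
dispatch next → 73; now {63}
dispatch next → 63; now {}
insert 81 → {81}
insert 98 → {98, 81}
insert 90 → {98, 90, 81}
dispatch next → 98; now {90, 81}
dispatch next → 90; now {81}
dispatch next → 81; now {}
insert 103 → {103}
dispatch next → 103; now {}
insert 69 → {69}
dispatch next → 69; now {}
insert 85 → {85}
dispatch next → 85; now {}
insert 66 → {66}
dispatch next → 66; now {}
insert 100 → {100}
dispatch next → 100; now {}
insert 76 → {76}
dispatch next → 76; now {}
insert 104 → {104}
insert 91 → {104, 91}
dispatch next → 104; now {91}
insert 106 → {106, 91}

104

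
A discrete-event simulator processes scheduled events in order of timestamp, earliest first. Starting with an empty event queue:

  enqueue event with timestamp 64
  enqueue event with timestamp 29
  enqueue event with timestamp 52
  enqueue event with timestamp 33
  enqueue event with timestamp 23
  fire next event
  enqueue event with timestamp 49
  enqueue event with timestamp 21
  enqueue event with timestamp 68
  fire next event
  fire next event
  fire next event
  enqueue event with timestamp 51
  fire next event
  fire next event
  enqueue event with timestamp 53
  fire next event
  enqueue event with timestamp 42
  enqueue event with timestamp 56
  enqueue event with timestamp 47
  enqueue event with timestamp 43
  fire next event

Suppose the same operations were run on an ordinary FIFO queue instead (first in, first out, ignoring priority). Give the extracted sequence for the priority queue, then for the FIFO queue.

insert 64 → {64}
insert 29 → {29, 64}
insert 52 → {29, 52, 64}
insert 33 → {29, 33, 52, 64}
insert 23 → {23, 29, 33, 52, 64}
fire next event → 23; now {29, 33, 52, 64}
insert 49 → {29, 33, 49, 52, 64}
insert 21 → {21, 29, 33, 49, 52, 64}
insert 68 → {21, 29, 33, 49, 52, 64, 68}
fire next event → 21; now {29, 33, 49, 52, 64, 68}
fire next event → 29; now {33, 49, 52, 64, 68}
fire next event → 33; now {49, 52, 64, 68}
insert 51 → {49, 51, 52, 64, 68}
fire next event → 49; now {51, 52, 64, 68}
fire next event → 51; now {52, 64, 68}
insert 53 → {52, 53, 64, 68}
fire next event → 52; now {53, 64, 68}
insert 42 → {42, 53, 64, 68}
insert 56 → {42, 53, 56, 64, 68}
insert 47 → {42, 47, 53, 56, 64, 68}
insert 43 → {42, 43, 47, 53, 56, 64, 68}
fire next event → 42; now {43, 47, 53, 56, 64, 68}

priority queue: 23 → 21 → 29 → 33 → 49 → 51 → 52 → 42; FIFO queue: [64, 29, 52, 33, 23, 49, 21, 68]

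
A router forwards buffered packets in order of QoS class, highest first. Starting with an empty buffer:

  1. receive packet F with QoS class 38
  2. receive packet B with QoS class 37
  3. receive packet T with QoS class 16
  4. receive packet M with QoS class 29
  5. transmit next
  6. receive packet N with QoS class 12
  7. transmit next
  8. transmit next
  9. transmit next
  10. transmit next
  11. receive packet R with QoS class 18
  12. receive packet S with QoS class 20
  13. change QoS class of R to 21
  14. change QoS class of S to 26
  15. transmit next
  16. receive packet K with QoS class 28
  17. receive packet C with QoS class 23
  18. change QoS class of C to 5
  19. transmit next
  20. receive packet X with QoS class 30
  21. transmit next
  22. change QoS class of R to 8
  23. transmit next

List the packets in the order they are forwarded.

add F (QoS class 38) → {F:38}
add B (QoS class 37) → {F:38, B:37}
add T (QoS class 16) → {F:38, B:37, T:16}
add M (QoS class 29) → {F:38, B:37, M:29, T:16}
transmit next → F; now {B:37, M:29, T:16}
add N (QoS class 12) → {B:37, M:29, T:16, N:12}
transmit next → B; now {M:29, T:16, N:12}
transmit next → M; now {T:16, N:12}
transmit next → T; now {N:12}
transmit next → N; now {}
add R (QoS class 18) → {R:18}
add S (QoS class 20) → {S:20, R:18}
update R to QoS class 21 → {R:21, S:20}
update S to QoS class 26 → {S:26, R:21}
transmit next → S; now {R:21}
add K (QoS class 28) → {K:28, R:21}
add C (QoS class 23) → {K:28, C:23, R:21}
update C to QoS class 5 → {K:28, R:21, C:5}
transmit next → K; now {R:21, C:5}
add X (QoS class 30) → {X:30, R:21, C:5}
transmit next → X; now {R:21, C:5}
update R to QoS class 8 → {R:8, C:5}
transmit next → R; now {C:5}

F → B → M → T → N → S → K → X → R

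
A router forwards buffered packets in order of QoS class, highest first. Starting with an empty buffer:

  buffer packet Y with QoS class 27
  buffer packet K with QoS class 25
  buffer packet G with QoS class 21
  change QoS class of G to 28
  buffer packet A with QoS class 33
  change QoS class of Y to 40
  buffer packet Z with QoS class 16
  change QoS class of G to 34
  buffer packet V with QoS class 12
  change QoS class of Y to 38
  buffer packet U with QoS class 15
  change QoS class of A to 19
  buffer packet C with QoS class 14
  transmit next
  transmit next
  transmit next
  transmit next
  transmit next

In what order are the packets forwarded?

Y, G, K, A, Z

add Y (QoS class 27) → {Y:27}
add K (QoS class 25) → {Y:27, K:25}
add G (QoS class 21) → {Y:27, K:25, G:21}
update G to QoS class 28 → {G:28, Y:27, K:25}
add A (QoS class 33) → {A:33, G:28, Y:27, K:25}
update Y to QoS class 40 → {Y:40, A:33, G:28, K:25}
add Z (QoS class 16) → {Y:40, A:33, G:28, K:25, Z:16}
update G to QoS class 34 → {Y:40, G:34, A:33, K:25, Z:16}
add V (QoS class 12) → {Y:40, G:34, A:33, K:25, Z:16, V:12}
update Y to QoS class 38 → {Y:38, G:34, A:33, K:25, Z:16, V:12}
add U (QoS class 15) → {Y:38, G:34, A:33, K:25, Z:16, U:15, V:12}
update A to QoS class 19 → {Y:38, G:34, K:25, A:19, Z:16, U:15, V:12}
add C (QoS class 14) → {Y:38, G:34, K:25, A:19, Z:16, U:15, C:14, V:12}
transmit next → Y; now {G:34, K:25, A:19, Z:16, U:15, C:14, V:12}
transmit next → G; now {K:25, A:19, Z:16, U:15, C:14, V:12}
transmit next → K; now {A:19, Z:16, U:15, C:14, V:12}
transmit next → A; now {Z:16, U:15, C:14, V:12}
transmit next → Z; now {U:15, C:14, V:12}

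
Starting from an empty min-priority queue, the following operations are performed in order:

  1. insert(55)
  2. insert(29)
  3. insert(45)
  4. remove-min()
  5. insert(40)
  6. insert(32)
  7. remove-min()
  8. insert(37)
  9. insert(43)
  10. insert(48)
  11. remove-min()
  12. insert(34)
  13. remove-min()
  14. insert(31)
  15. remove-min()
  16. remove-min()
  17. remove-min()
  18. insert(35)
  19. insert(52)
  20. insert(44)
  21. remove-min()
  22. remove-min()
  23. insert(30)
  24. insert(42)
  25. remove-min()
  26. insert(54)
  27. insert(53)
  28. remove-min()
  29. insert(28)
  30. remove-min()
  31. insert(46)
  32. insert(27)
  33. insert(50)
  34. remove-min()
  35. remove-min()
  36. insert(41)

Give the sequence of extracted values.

29, 32, 37, 34, 31, 40, 43, 35, 44, 30, 42, 28, 27, 45

insert 55 → {55}
insert 29 → {29, 55}
insert 45 → {29, 45, 55}
remove-min → 29; now {45, 55}
insert 40 → {40, 45, 55}
insert 32 → {32, 40, 45, 55}
remove-min → 32; now {40, 45, 55}
insert 37 → {37, 40, 45, 55}
insert 43 → {37, 40, 43, 45, 55}
insert 48 → {37, 40, 43, 45, 48, 55}
remove-min → 37; now {40, 43, 45, 48, 55}
insert 34 → {34, 40, 43, 45, 48, 55}
remove-min → 34; now {40, 43, 45, 48, 55}
insert 31 → {31, 40, 43, 45, 48, 55}
remove-min → 31; now {40, 43, 45, 48, 55}
remove-min → 40; now {43, 45, 48, 55}
remove-min → 43; now {45, 48, 55}
insert 35 → {35, 45, 48, 55}
insert 52 → {35, 45, 48, 52, 55}
insert 44 → {35, 44, 45, 48, 52, 55}
remove-min → 35; now {44, 45, 48, 52, 55}
remove-min → 44; now {45, 48, 52, 55}
insert 30 → {30, 45, 48, 52, 55}
insert 42 → {30, 42, 45, 48, 52, 55}
remove-min → 30; now {42, 45, 48, 52, 55}
insert 54 → {42, 45, 48, 52, 54, 55}
insert 53 → {42, 45, 48, 52, 53, 54, 55}
remove-min → 42; now {45, 48, 52, 53, 54, 55}
insert 28 → {28, 45, 48, 52, 53, 54, 55}
remove-min → 28; now {45, 48, 52, 53, 54, 55}
insert 46 → {45, 46, 48, 52, 53, 54, 55}
insert 27 → {27, 45, 46, 48, 52, 53, 54, 55}
insert 50 → {27, 45, 46, 48, 50, 52, 53, 54, 55}
remove-min → 27; now {45, 46, 48, 50, 52, 53, 54, 55}
remove-min → 45; now {46, 48, 50, 52, 53, 54, 55}
insert 41 → {41, 46, 48, 50, 52, 53, 54, 55}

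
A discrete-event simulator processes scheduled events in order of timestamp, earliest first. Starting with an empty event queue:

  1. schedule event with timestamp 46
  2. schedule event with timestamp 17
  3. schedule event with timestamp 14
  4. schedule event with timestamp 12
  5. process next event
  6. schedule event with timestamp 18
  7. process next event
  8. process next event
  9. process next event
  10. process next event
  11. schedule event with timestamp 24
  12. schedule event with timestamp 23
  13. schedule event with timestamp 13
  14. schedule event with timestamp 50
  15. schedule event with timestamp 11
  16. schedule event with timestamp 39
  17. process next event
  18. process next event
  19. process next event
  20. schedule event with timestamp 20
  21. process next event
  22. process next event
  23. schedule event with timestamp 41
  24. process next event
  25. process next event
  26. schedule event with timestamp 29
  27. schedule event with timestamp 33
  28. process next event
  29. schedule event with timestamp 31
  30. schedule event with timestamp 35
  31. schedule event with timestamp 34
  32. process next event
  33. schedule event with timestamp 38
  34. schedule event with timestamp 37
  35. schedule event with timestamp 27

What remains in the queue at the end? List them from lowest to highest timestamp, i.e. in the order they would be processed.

[27, 33, 34, 35, 37, 38, 50]

insert 46 → {46}
insert 17 → {17, 46}
insert 14 → {14, 17, 46}
insert 12 → {12, 14, 17, 46}
process next event → 12; now {14, 17, 46}
insert 18 → {14, 17, 18, 46}
process next event → 14; now {17, 18, 46}
process next event → 17; now {18, 46}
process next event → 18; now {46}
process next event → 46; now {}
insert 24 → {24}
insert 23 → {23, 24}
insert 13 → {13, 23, 24}
insert 50 → {13, 23, 24, 50}
insert 11 → {11, 13, 23, 24, 50}
insert 39 → {11, 13, 23, 24, 39, 50}
process next event → 11; now {13, 23, 24, 39, 50}
process next event → 13; now {23, 24, 39, 50}
process next event → 23; now {24, 39, 50}
insert 20 → {20, 24, 39, 50}
process next event → 20; now {24, 39, 50}
process next event → 24; now {39, 50}
insert 41 → {39, 41, 50}
process next event → 39; now {41, 50}
process next event → 41; now {50}
insert 29 → {29, 50}
insert 33 → {29, 33, 50}
process next event → 29; now {33, 50}
insert 31 → {31, 33, 50}
insert 35 → {31, 33, 35, 50}
insert 34 → {31, 33, 34, 35, 50}
process next event → 31; now {33, 34, 35, 50}
insert 38 → {33, 34, 35, 38, 50}
insert 37 → {33, 34, 35, 37, 38, 50}
insert 27 → {27, 33, 34, 35, 37, 38, 50}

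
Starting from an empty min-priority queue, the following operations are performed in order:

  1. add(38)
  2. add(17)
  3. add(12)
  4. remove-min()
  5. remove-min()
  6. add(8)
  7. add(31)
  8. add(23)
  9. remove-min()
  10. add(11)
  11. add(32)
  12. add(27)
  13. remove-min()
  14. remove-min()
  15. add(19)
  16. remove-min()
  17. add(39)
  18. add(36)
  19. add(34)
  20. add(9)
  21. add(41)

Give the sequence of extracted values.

insert 38 → {38}
insert 17 → {17, 38}
insert 12 → {12, 17, 38}
remove-min → 12; now {17, 38}
remove-min → 17; now {38}
insert 8 → {8, 38}
insert 31 → {8, 31, 38}
insert 23 → {8, 23, 31, 38}
remove-min → 8; now {23, 31, 38}
insert 11 → {11, 23, 31, 38}
insert 32 → {11, 23, 31, 32, 38}
insert 27 → {11, 23, 27, 31, 32, 38}
remove-min → 11; now {23, 27, 31, 32, 38}
remove-min → 23; now {27, 31, 32, 38}
insert 19 → {19, 27, 31, 32, 38}
remove-min → 19; now {27, 31, 32, 38}
insert 39 → {27, 31, 32, 38, 39}
insert 36 → {27, 31, 32, 36, 38, 39}
insert 34 → {27, 31, 32, 34, 36, 38, 39}
insert 9 → {9, 27, 31, 32, 34, 36, 38, 39}
insert 41 → {9, 27, 31, 32, 34, 36, 38, 39, 41}

12, 17, 8, 11, 23, 19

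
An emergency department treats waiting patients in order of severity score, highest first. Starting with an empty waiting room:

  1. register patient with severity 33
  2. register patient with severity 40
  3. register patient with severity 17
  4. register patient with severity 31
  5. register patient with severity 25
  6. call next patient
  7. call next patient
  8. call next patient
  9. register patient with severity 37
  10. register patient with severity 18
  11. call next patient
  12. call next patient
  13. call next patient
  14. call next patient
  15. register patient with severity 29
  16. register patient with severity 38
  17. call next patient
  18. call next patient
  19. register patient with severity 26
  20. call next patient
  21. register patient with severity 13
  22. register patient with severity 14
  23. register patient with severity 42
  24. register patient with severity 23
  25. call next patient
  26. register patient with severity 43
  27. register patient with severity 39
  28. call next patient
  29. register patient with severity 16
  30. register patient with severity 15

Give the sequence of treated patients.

40, 33, 31, 37, 25, 18, 17, 38, 29, 26, 42, 43

insert 33 → {33}
insert 40 → {40, 33}
insert 17 → {40, 33, 17}
insert 31 → {40, 33, 31, 17}
insert 25 → {40, 33, 31, 25, 17}
call next patient → 40; now {33, 31, 25, 17}
call next patient → 33; now {31, 25, 17}
call next patient → 31; now {25, 17}
insert 37 → {37, 25, 17}
insert 18 → {37, 25, 18, 17}
call next patient → 37; now {25, 18, 17}
call next patient → 25; now {18, 17}
call next patient → 18; now {17}
call next patient → 17; now {}
insert 29 → {29}
insert 38 → {38, 29}
call next patient → 38; now {29}
call next patient → 29; now {}
insert 26 → {26}
call next patient → 26; now {}
insert 13 → {13}
insert 14 → {14, 13}
insert 42 → {42, 14, 13}
insert 23 → {42, 23, 14, 13}
call next patient → 42; now {23, 14, 13}
insert 43 → {43, 23, 14, 13}
insert 39 → {43, 39, 23, 14, 13}
call next patient → 43; now {39, 23, 14, 13}
insert 16 → {39, 23, 16, 14, 13}
insert 15 → {39, 23, 16, 15, 14, 13}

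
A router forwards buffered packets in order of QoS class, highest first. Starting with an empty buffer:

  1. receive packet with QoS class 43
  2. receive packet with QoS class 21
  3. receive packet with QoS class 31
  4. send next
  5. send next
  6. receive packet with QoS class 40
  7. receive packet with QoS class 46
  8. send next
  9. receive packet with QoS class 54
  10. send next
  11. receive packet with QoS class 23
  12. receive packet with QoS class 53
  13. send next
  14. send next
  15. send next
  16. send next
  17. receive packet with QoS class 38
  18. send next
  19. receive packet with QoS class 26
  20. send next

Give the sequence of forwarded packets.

insert 43 → {43}
insert 21 → {43, 21}
insert 31 → {43, 31, 21}
send next → 43; now {31, 21}
send next → 31; now {21}
insert 40 → {40, 21}
insert 46 → {46, 40, 21}
send next → 46; now {40, 21}
insert 54 → {54, 40, 21}
send next → 54; now {40, 21}
insert 23 → {40, 23, 21}
insert 53 → {53, 40, 23, 21}
send next → 53; now {40, 23, 21}
send next → 40; now {23, 21}
send next → 23; now {21}
send next → 21; now {}
insert 38 → {38}
send next → 38; now {}
insert 26 → {26}
send next → 26; now {}

[43, 31, 46, 54, 53, 40, 23, 21, 38, 26]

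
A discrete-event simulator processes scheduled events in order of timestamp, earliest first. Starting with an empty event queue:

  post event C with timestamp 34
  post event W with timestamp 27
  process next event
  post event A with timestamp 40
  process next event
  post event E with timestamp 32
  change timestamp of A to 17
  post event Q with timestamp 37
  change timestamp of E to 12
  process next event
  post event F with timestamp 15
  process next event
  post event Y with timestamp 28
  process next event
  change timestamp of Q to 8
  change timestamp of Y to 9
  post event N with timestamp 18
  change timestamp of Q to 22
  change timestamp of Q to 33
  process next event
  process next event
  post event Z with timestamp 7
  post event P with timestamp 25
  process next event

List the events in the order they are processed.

add C (timestamp 34) → {C:34}
add W (timestamp 27) → {W:27, C:34}
process next event → W; now {C:34}
add A (timestamp 40) → {C:34, A:40}
process next event → C; now {A:40}
add E (timestamp 32) → {E:32, A:40}
update A to timestamp 17 → {A:17, E:32}
add Q (timestamp 37) → {A:17, E:32, Q:37}
update E to timestamp 12 → {E:12, A:17, Q:37}
process next event → E; now {A:17, Q:37}
add F (timestamp 15) → {F:15, A:17, Q:37}
process next event → F; now {A:17, Q:37}
add Y (timestamp 28) → {A:17, Y:28, Q:37}
process next event → A; now {Y:28, Q:37}
update Q to timestamp 8 → {Q:8, Y:28}
update Y to timestamp 9 → {Q:8, Y:9}
add N (timestamp 18) → {Q:8, Y:9, N:18}
update Q to timestamp 22 → {Y:9, N:18, Q:22}
update Q to timestamp 33 → {Y:9, N:18, Q:33}
process next event → Y; now {N:18, Q:33}
process next event → N; now {Q:33}
add Z (timestamp 7) → {Z:7, Q:33}
add P (timestamp 25) → {Z:7, P:25, Q:33}
process next event → Z; now {P:25, Q:33}

[W, C, E, F, A, Y, N, Z]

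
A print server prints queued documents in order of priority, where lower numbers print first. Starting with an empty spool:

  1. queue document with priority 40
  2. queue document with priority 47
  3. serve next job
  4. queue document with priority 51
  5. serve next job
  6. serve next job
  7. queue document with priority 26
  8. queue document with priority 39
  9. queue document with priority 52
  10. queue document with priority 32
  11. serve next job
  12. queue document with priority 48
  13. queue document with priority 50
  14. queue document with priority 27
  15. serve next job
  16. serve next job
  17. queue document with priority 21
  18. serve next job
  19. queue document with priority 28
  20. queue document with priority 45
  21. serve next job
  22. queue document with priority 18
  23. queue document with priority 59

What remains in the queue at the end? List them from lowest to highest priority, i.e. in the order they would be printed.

insert 40 → {40}
insert 47 → {40, 47}
serve next job → 40; now {47}
insert 51 → {47, 51}
serve next job → 47; now {51}
serve next job → 51; now {}
insert 26 → {26}
insert 39 → {26, 39}
insert 52 → {26, 39, 52}
insert 32 → {26, 32, 39, 52}
serve next job → 26; now {32, 39, 52}
insert 48 → {32, 39, 48, 52}
insert 50 → {32, 39, 48, 50, 52}
insert 27 → {27, 32, 39, 48, 50, 52}
serve next job → 27; now {32, 39, 48, 50, 52}
serve next job → 32; now {39, 48, 50, 52}
insert 21 → {21, 39, 48, 50, 52}
serve next job → 21; now {39, 48, 50, 52}
insert 28 → {28, 39, 48, 50, 52}
insert 45 → {28, 39, 45, 48, 50, 52}
serve next job → 28; now {39, 45, 48, 50, 52}
insert 18 → {18, 39, 45, 48, 50, 52}
insert 59 → {18, 39, 45, 48, 50, 52, 59}

18, 39, 45, 48, 50, 52, 59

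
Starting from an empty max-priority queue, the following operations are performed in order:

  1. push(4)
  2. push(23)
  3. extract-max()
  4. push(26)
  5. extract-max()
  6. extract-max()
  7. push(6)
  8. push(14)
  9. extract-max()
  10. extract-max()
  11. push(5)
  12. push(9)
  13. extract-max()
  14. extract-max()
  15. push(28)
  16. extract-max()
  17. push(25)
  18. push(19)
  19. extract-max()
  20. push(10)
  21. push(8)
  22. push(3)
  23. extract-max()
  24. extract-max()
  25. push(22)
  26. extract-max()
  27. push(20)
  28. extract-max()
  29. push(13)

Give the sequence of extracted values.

insert 4 → {4}
insert 23 → {23, 4}
extract-max → 23; now {4}
insert 26 → {26, 4}
extract-max → 26; now {4}
extract-max → 4; now {}
insert 6 → {6}
insert 14 → {14, 6}
extract-max → 14; now {6}
extract-max → 6; now {}
insert 5 → {5}
insert 9 → {9, 5}
extract-max → 9; now {5}
extract-max → 5; now {}
insert 28 → {28}
extract-max → 28; now {}
insert 25 → {25}
insert 19 → {25, 19}
extract-max → 25; now {19}
insert 10 → {19, 10}
insert 8 → {19, 10, 8}
insert 3 → {19, 10, 8, 3}
extract-max → 19; now {10, 8, 3}
extract-max → 10; now {8, 3}
insert 22 → {22, 8, 3}
extract-max → 22; now {8, 3}
insert 20 → {20, 8, 3}
extract-max → 20; now {8, 3}
insert 13 → {13, 8, 3}

23 → 26 → 4 → 14 → 6 → 9 → 5 → 28 → 25 → 19 → 10 → 22 → 20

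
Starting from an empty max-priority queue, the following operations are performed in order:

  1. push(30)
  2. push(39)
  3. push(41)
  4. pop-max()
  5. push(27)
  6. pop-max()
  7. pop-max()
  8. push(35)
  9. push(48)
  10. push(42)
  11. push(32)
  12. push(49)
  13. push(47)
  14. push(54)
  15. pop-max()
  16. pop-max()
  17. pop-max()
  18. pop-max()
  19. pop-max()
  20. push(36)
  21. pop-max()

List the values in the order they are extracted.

insert 30 → {30}
insert 39 → {39, 30}
insert 41 → {41, 39, 30}
pop-max → 41; now {39, 30}
insert 27 → {39, 30, 27}
pop-max → 39; now {30, 27}
pop-max → 30; now {27}
insert 35 → {35, 27}
insert 48 → {48, 35, 27}
insert 42 → {48, 42, 35, 27}
insert 32 → {48, 42, 35, 32, 27}
insert 49 → {49, 48, 42, 35, 32, 27}
insert 47 → {49, 48, 47, 42, 35, 32, 27}
insert 54 → {54, 49, 48, 47, 42, 35, 32, 27}
pop-max → 54; now {49, 48, 47, 42, 35, 32, 27}
pop-max → 49; now {48, 47, 42, 35, 32, 27}
pop-max → 48; now {47, 42, 35, 32, 27}
pop-max → 47; now {42, 35, 32, 27}
pop-max → 42; now {35, 32, 27}
insert 36 → {36, 35, 32, 27}
pop-max → 36; now {35, 32, 27}

[41, 39, 30, 54, 49, 48, 47, 42, 36]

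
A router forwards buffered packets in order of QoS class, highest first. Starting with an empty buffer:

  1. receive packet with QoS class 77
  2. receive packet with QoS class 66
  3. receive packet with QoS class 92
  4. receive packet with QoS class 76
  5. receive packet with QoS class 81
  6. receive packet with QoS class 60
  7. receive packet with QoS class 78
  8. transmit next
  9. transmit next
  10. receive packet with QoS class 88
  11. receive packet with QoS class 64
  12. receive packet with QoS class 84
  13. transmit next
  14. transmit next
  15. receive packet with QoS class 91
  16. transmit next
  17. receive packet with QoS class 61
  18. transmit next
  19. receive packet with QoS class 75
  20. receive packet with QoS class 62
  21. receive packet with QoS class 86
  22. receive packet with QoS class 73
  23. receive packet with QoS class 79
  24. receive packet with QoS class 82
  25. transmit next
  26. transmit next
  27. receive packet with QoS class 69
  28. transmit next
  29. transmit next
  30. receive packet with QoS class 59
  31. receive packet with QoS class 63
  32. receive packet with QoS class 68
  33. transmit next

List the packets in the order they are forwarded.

[92, 81, 88, 84, 91, 78, 86, 82, 79, 77, 76]

insert 77 → {77}
insert 66 → {77, 66}
insert 92 → {92, 77, 66}
insert 76 → {92, 77, 76, 66}
insert 81 → {92, 81, 77, 76, 66}
insert 60 → {92, 81, 77, 76, 66, 60}
insert 78 → {92, 81, 78, 77, 76, 66, 60}
transmit next → 92; now {81, 78, 77, 76, 66, 60}
transmit next → 81; now {78, 77, 76, 66, 60}
insert 88 → {88, 78, 77, 76, 66, 60}
insert 64 → {88, 78, 77, 76, 66, 64, 60}
insert 84 → {88, 84, 78, 77, 76, 66, 64, 60}
transmit next → 88; now {84, 78, 77, 76, 66, 64, 60}
transmit next → 84; now {78, 77, 76, 66, 64, 60}
insert 91 → {91, 78, 77, 76, 66, 64, 60}
transmit next → 91; now {78, 77, 76, 66, 64, 60}
insert 61 → {78, 77, 76, 66, 64, 61, 60}
transmit next → 78; now {77, 76, 66, 64, 61, 60}
insert 75 → {77, 76, 75, 66, 64, 61, 60}
insert 62 → {77, 76, 75, 66, 64, 62, 61, 60}
insert 86 → {86, 77, 76, 75, 66, 64, 62, 61, 60}
insert 73 → {86, 77, 76, 75, 73, 66, 64, 62, 61, 60}
insert 79 → {86, 79, 77, 76, 75, 73, 66, 64, 62, 61, 60}
insert 82 → {86, 82, 79, 77, 76, 75, 73, 66, 64, 62, 61, 60}
transmit next → 86; now {82, 79, 77, 76, 75, 73, 66, 64, 62, 61, 60}
transmit next → 82; now {79, 77, 76, 75, 73, 66, 64, 62, 61, 60}
insert 69 → {79, 77, 76, 75, 73, 69, 66, 64, 62, 61, 60}
transmit next → 79; now {77, 76, 75, 73, 69, 66, 64, 62, 61, 60}
transmit next → 77; now {76, 75, 73, 69, 66, 64, 62, 61, 60}
insert 59 → {76, 75, 73, 69, 66, 64, 62, 61, 60, 59}
insert 63 → {76, 75, 73, 69, 66, 64, 63, 62, 61, 60, 59}
insert 68 → {76, 75, 73, 69, 68, 66, 64, 63, 62, 61, 60, 59}
transmit next → 76; now {75, 73, 69, 68, 66, 64, 63, 62, 61, 60, 59}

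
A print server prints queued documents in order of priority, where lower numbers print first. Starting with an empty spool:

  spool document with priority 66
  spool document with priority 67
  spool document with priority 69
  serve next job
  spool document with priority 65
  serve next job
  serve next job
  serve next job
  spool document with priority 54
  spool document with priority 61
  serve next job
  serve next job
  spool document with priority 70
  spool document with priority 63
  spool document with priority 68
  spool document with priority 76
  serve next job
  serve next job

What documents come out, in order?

insert 66 → {66}
insert 67 → {66, 67}
insert 69 → {66, 67, 69}
serve next job → 66; now {67, 69}
insert 65 → {65, 67, 69}
serve next job → 65; now {67, 69}
serve next job → 67; now {69}
serve next job → 69; now {}
insert 54 → {54}
insert 61 → {54, 61}
serve next job → 54; now {61}
serve next job → 61; now {}
insert 70 → {70}
insert 63 → {63, 70}
insert 68 → {63, 68, 70}
insert 76 → {63, 68, 70, 76}
serve next job → 63; now {68, 70, 76}
serve next job → 68; now {70, 76}

66, 65, 67, 69, 54, 61, 63, 68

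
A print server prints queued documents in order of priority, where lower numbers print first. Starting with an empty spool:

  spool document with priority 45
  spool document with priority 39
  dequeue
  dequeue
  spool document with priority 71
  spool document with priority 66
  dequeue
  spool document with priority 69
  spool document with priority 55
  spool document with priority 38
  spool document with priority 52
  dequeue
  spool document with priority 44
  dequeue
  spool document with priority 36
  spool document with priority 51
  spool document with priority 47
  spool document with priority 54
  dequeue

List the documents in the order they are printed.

insert 45 → {45}
insert 39 → {39, 45}
dequeue → 39; now {45}
dequeue → 45; now {}
insert 71 → {71}
insert 66 → {66, 71}
dequeue → 66; now {71}
insert 69 → {69, 71}
insert 55 → {55, 69, 71}
insert 38 → {38, 55, 69, 71}
insert 52 → {38, 52, 55, 69, 71}
dequeue → 38; now {52, 55, 69, 71}
insert 44 → {44, 52, 55, 69, 71}
dequeue → 44; now {52, 55, 69, 71}
insert 36 → {36, 52, 55, 69, 71}
insert 51 → {36, 51, 52, 55, 69, 71}
insert 47 → {36, 47, 51, 52, 55, 69, 71}
insert 54 → {36, 47, 51, 52, 54, 55, 69, 71}
dequeue → 36; now {47, 51, 52, 54, 55, 69, 71}

39, 45, 66, 38, 44, 36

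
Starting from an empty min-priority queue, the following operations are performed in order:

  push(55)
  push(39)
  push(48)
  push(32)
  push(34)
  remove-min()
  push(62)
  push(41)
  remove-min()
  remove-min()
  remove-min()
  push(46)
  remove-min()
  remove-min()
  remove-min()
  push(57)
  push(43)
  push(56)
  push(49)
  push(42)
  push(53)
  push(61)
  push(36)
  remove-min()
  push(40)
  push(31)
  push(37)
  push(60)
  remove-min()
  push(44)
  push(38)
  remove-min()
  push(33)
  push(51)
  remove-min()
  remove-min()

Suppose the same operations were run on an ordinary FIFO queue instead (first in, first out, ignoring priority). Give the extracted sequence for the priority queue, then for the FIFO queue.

priority queue: [32, 34, 39, 41, 46, 48, 55, 36, 31, 37, 33, 38]; FIFO queue: 55 → 39 → 48 → 32 → 34 → 62 → 41 → 46 → 57 → 43 → 56 → 49

insert 55 → {55}
insert 39 → {39, 55}
insert 48 → {39, 48, 55}
insert 32 → {32, 39, 48, 55}
insert 34 → {32, 34, 39, 48, 55}
remove-min → 32; now {34, 39, 48, 55}
insert 62 → {34, 39, 48, 55, 62}
insert 41 → {34, 39, 41, 48, 55, 62}
remove-min → 34; now {39, 41, 48, 55, 62}
remove-min → 39; now {41, 48, 55, 62}
remove-min → 41; now {48, 55, 62}
insert 46 → {46, 48, 55, 62}
remove-min → 46; now {48, 55, 62}
remove-min → 48; now {55, 62}
remove-min → 55; now {62}
insert 57 → {57, 62}
insert 43 → {43, 57, 62}
insert 56 → {43, 56, 57, 62}
insert 49 → {43, 49, 56, 57, 62}
insert 42 → {42, 43, 49, 56, 57, 62}
insert 53 → {42, 43, 49, 53, 56, 57, 62}
insert 61 → {42, 43, 49, 53, 56, 57, 61, 62}
insert 36 → {36, 42, 43, 49, 53, 56, 57, 61, 62}
remove-min → 36; now {42, 43, 49, 53, 56, 57, 61, 62}
insert 40 → {40, 42, 43, 49, 53, 56, 57, 61, 62}
insert 31 → {31, 40, 42, 43, 49, 53, 56, 57, 61, 62}
insert 37 → {31, 37, 40, 42, 43, 49, 53, 56, 57, 61, 62}
insert 60 → {31, 37, 40, 42, 43, 49, 53, 56, 57, 60, 61, 62}
remove-min → 31; now {37, 40, 42, 43, 49, 53, 56, 57, 60, 61, 62}
insert 44 → {37, 40, 42, 43, 44, 49, 53, 56, 57, 60, 61, 62}
insert 38 → {37, 38, 40, 42, 43, 44, 49, 53, 56, 57, 60, 61, 62}
remove-min → 37; now {38, 40, 42, 43, 44, 49, 53, 56, 57, 60, 61, 62}
insert 33 → {33, 38, 40, 42, 43, 44, 49, 53, 56, 57, 60, 61, 62}
insert 51 → {33, 38, 40, 42, 43, 44, 49, 51, 53, 56, 57, 60, 61, 62}
remove-min → 33; now {38, 40, 42, 43, 44, 49, 51, 53, 56, 57, 60, 61, 62}
remove-min → 38; now {40, 42, 43, 44, 49, 51, 53, 56, 57, 60, 61, 62}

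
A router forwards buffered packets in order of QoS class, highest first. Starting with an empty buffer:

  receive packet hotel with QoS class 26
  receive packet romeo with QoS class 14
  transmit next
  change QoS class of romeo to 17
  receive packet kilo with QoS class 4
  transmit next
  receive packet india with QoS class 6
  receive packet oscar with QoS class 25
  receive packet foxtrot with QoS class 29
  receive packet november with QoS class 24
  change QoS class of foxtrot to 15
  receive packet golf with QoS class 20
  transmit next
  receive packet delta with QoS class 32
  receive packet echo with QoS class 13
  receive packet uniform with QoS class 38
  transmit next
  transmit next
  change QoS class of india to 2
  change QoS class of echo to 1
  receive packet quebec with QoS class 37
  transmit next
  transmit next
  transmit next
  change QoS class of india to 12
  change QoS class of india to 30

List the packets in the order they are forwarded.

[hotel, romeo, oscar, uniform, delta, quebec, november, golf]

add hotel (QoS class 26) → {hotel:26}
add romeo (QoS class 14) → {hotel:26, romeo:14}
transmit next → hotel; now {romeo:14}
update romeo to QoS class 17 → {romeo:17}
add kilo (QoS class 4) → {romeo:17, kilo:4}
transmit next → romeo; now {kilo:4}
add india (QoS class 6) → {india:6, kilo:4}
add oscar (QoS class 25) → {oscar:25, india:6, kilo:4}
add foxtrot (QoS class 29) → {foxtrot:29, oscar:25, india:6, kilo:4}
add november (QoS class 24) → {foxtrot:29, oscar:25, november:24, india:6, kilo:4}
update foxtrot to QoS class 15 → {oscar:25, november:24, foxtrot:15, india:6, kilo:4}
add golf (QoS class 20) → {oscar:25, november:24, golf:20, foxtrot:15, india:6, kilo:4}
transmit next → oscar; now {november:24, golf:20, foxtrot:15, india:6, kilo:4}
add delta (QoS class 32) → {delta:32, november:24, golf:20, foxtrot:15, india:6, kilo:4}
add echo (QoS class 13) → {delta:32, november:24, golf:20, foxtrot:15, echo:13, india:6, kilo:4}
add uniform (QoS class 38) → {uniform:38, delta:32, november:24, golf:20, foxtrot:15, echo:13, india:6, kilo:4}
transmit next → uniform; now {delta:32, november:24, golf:20, foxtrot:15, echo:13, india:6, kilo:4}
transmit next → delta; now {november:24, golf:20, foxtrot:15, echo:13, india:6, kilo:4}
update india to QoS class 2 → {november:24, golf:20, foxtrot:15, echo:13, kilo:4, india:2}
update echo to QoS class 1 → {november:24, golf:20, foxtrot:15, kilo:4, india:2, echo:1}
add quebec (QoS class 37) → {quebec:37, november:24, golf:20, foxtrot:15, kilo:4, india:2, echo:1}
transmit next → quebec; now {november:24, golf:20, foxtrot:15, kilo:4, india:2, echo:1}
transmit next → november; now {golf:20, foxtrot:15, kilo:4, india:2, echo:1}
transmit next → golf; now {foxtrot:15, kilo:4, india:2, echo:1}
update india to QoS class 12 → {foxtrot:15, india:12, kilo:4, echo:1}
update india to QoS class 30 → {india:30, foxtrot:15, kilo:4, echo:1}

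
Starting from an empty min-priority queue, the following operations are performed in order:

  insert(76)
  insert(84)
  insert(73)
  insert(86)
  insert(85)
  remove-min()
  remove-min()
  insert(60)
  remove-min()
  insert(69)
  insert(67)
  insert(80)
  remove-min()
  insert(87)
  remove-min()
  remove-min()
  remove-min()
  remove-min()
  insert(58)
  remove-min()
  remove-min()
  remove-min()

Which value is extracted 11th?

insert 76 → {76}
insert 84 → {76, 84}
insert 73 → {73, 76, 84}
insert 86 → {73, 76, 84, 86}
insert 85 → {73, 76, 84, 85, 86}
remove-min → 73; now {76, 84, 85, 86}
remove-min → 76; now {84, 85, 86}
insert 60 → {60, 84, 85, 86}
remove-min → 60; now {84, 85, 86}
insert 69 → {69, 84, 85, 86}
insert 67 → {67, 69, 84, 85, 86}
insert 80 → {67, 69, 80, 84, 85, 86}
remove-min → 67; now {69, 80, 84, 85, 86}
insert 87 → {69, 80, 84, 85, 86, 87}
remove-min → 69; now {80, 84, 85, 86, 87}
remove-min → 80; now {84, 85, 86, 87}
remove-min → 84; now {85, 86, 87}
remove-min → 85; now {86, 87}
insert 58 → {58, 86, 87}
remove-min → 58; now {86, 87}
remove-min → 86; now {87}
remove-min → 87; now {}

87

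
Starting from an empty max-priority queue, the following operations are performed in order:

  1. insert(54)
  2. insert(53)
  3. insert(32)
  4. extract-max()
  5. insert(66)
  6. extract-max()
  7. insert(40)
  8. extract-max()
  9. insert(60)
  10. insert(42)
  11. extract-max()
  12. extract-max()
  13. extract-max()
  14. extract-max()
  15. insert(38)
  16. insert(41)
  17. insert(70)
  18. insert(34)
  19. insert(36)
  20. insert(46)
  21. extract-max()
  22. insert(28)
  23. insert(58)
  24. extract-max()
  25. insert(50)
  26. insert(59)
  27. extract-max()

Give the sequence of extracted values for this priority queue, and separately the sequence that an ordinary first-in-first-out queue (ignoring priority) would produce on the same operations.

priority queue: [54, 66, 53, 60, 42, 40, 32, 70, 58, 59]; FIFO queue: 54, 53, 32, 66, 40, 60, 42, 38, 41, 70

insert 54 → {54}
insert 53 → {54, 53}
insert 32 → {54, 53, 32}
extract-max → 54; now {53, 32}
insert 66 → {66, 53, 32}
extract-max → 66; now {53, 32}
insert 40 → {53, 40, 32}
extract-max → 53; now {40, 32}
insert 60 → {60, 40, 32}
insert 42 → {60, 42, 40, 32}
extract-max → 60; now {42, 40, 32}
extract-max → 42; now {40, 32}
extract-max → 40; now {32}
extract-max → 32; now {}
insert 38 → {38}
insert 41 → {41, 38}
insert 70 → {70, 41, 38}
insert 34 → {70, 41, 38, 34}
insert 36 → {70, 41, 38, 36, 34}
insert 46 → {70, 46, 41, 38, 36, 34}
extract-max → 70; now {46, 41, 38, 36, 34}
insert 28 → {46, 41, 38, 36, 34, 28}
insert 58 → {58, 46, 41, 38, 36, 34, 28}
extract-max → 58; now {46, 41, 38, 36, 34, 28}
insert 50 → {50, 46, 41, 38, 36, 34, 28}
insert 59 → {59, 50, 46, 41, 38, 36, 34, 28}
extract-max → 59; now {50, 46, 41, 38, 36, 34, 28}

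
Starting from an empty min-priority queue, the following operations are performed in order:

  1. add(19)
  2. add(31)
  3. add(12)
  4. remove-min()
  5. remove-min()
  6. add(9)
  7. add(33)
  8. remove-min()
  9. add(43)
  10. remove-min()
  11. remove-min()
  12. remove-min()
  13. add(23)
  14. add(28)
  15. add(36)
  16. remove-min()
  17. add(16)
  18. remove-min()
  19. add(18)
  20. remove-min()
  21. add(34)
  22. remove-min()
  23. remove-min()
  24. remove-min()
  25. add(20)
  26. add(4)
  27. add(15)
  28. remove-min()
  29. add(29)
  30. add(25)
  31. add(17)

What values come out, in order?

insert 19 → {19}
insert 31 → {19, 31}
insert 12 → {12, 19, 31}
remove-min → 12; now {19, 31}
remove-min → 19; now {31}
insert 9 → {9, 31}
insert 33 → {9, 31, 33}
remove-min → 9; now {31, 33}
insert 43 → {31, 33, 43}
remove-min → 31; now {33, 43}
remove-min → 33; now {43}
remove-min → 43; now {}
insert 23 → {23}
insert 28 → {23, 28}
insert 36 → {23, 28, 36}
remove-min → 23; now {28, 36}
insert 16 → {16, 28, 36}
remove-min → 16; now {28, 36}
insert 18 → {18, 28, 36}
remove-min → 18; now {28, 36}
insert 34 → {28, 34, 36}
remove-min → 28; now {34, 36}
remove-min → 34; now {36}
remove-min → 36; now {}
insert 20 → {20}
insert 4 → {4, 20}
insert 15 → {4, 15, 20}
remove-min → 4; now {15, 20}
insert 29 → {15, 20, 29}
insert 25 → {15, 20, 25, 29}
insert 17 → {15, 17, 20, 25, 29}

12 → 19 → 9 → 31 → 33 → 43 → 23 → 16 → 18 → 28 → 34 → 36 → 4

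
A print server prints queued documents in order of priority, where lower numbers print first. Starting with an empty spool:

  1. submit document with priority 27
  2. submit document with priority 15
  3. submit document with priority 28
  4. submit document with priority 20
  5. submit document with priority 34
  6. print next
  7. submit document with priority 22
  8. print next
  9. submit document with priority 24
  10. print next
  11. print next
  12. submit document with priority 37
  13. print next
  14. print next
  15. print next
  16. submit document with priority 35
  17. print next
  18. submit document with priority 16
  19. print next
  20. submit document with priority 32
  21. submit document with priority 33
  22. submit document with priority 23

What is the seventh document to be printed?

insert 27 → {27}
insert 15 → {15, 27}
insert 28 → {15, 27, 28}
insert 20 → {15, 20, 27, 28}
insert 34 → {15, 20, 27, 28, 34}
print next → 15; now {20, 27, 28, 34}
insert 22 → {20, 22, 27, 28, 34}
print next → 20; now {22, 27, 28, 34}
insert 24 → {22, 24, 27, 28, 34}
print next → 22; now {24, 27, 28, 34}
print next → 24; now {27, 28, 34}
insert 37 → {27, 28, 34, 37}
print next → 27; now {28, 34, 37}
print next → 28; now {34, 37}
print next → 34; now {37}
insert 35 → {35, 37}
print next → 35; now {37}
insert 16 → {16, 37}
print next → 16; now {37}
insert 32 → {32, 37}
insert 33 → {32, 33, 37}
insert 23 → {23, 32, 33, 37}

34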